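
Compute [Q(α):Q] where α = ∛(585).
[Q(α):Q] = 3

The minimal polynomial of α is x^3 - 585, irreducible over Q since 585 is not a perfect cube (so x^3 - 585 has no rational root). Hence [Q(α):Q] = deg(m_α) = 3.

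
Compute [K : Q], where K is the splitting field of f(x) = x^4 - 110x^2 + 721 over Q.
[K : Q] = 4

Solving the quadratic in x^2: x^2 = (110 ± √(110^2 - 4·721))/2 = (110 ± √9216)/2 = (110 ± 96)/2, giving x^2 = 7 or x^2 = 103. So f(x) = (x^2 - 7)(x^2 - 103) and the roots of f are ±√7, ±√103. Hence the splitting field is K = Q(√7, √103). Since 7 and 103 are distinct squarefree integers > 1, their product 721 is not a perfect square, so √103 ∉ Q(√7). By the tower law [K:Q] = [Q(√7,√103):Q(√7)] · [Q(√7):Q] = 2 · 2 = 4.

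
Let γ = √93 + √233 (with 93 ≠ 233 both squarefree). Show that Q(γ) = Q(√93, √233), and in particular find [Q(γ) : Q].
[Q(γ) : Q] = 4 (equivalently, Q(γ) = Q(√93, √233))

Obviously Q(γ) ⊆ Q(√93, √233), and [Q(√93, √233):Q] = 4 (since 93, 233 are distinct squarefree integers > 1 with 21669 not a perfect square). To show equality we compute the minimal polynomial of γ. From γ = √93 + √233: γ^2 = 93 + 2√(21669) + 233 = 326 + 2√(21669), so γ^2 - 326 = 2√(21669); squaring, (γ^2 - 326)^2 = 4·21669, i.e. γ^4 - 652γ^2 + 106276 - 86676 = 0, i.e. γ^4 - 652γ^2 + 19600 = 0. So γ is a root of x^4 - 652x^2 + 19600. This polynomial is irreducible over Q: it has no rational root (each ±√93 ± √233 is irrational), and any factorization into two quadratics over Q would force √(21669) ∈ Q (pairing opposite roots) or √93, √233 ∈ Q (other pairings), all impossible. Hence [Q(γ):Q] = 4 = [Q(√93, √233):Q], so Q(γ) = Q(√93, √233).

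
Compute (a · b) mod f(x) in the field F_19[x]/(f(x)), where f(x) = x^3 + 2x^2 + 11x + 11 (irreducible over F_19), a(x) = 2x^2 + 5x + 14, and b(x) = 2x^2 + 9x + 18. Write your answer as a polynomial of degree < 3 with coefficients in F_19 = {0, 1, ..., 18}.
a · b ≡ 6x^2 + 9x + 13 (mod f(x))

Multiply in F_19[x]: a(x)·b(x) = (2x^2 + 5x + 14)·(2x^2 + 9x + 18) = 4x^4 + 9x^3 + 14x^2 + 7x + 5. This has degree ≥ 3, so divide by f(x) over F_19: 4x^4 + 9x^3 + 14x^2 + 7x + 5 = (4x + 1)·(x^3 + 2x^2 + 11x + 11) + (6x^2 + 9x + 13). Hence a·b ≡ 6x^2 + 9x + 13 (mod f). (F_19[x]/(f) is a field with 19^3 = 6859 elements since f is irreducible of degree 3.)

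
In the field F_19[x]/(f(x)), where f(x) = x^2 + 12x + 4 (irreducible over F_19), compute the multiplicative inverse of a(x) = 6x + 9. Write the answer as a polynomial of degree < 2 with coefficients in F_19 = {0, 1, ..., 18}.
a(x)^(-1) ≡ 5x + 5 (mod f(x))

Since f is irreducible over F_19, F_19[x]/(f) is a field and a(x) ≠ 0 has an inverse. Apply the extended Euclidean algorithm to f(x) and a(x) in F_19[x]: f(x) = (16x + 16)·a(x) + (12). The last nonzero remainder is the constant 12 = gcd(f, a) in F_19. Back-substituting through the division chain expresses 12 = s(x)·a(x) + t(x)·f(x) with s(x) ≡ 3x + 3 (mod f), so (3x + 3)·a(x) ≡ 12 (mod f). Multiplying by 12^(-1) ≡ 8 in F_19 gives a(x)^(-1) ≡ 8·(3x + 3) ≡ 5x + 5 (mod f). Check: (6x + 9)·(5x + 5) = 11x^2 + 18x + 7 ≡ 1 (mod x^2 + 12x + 4).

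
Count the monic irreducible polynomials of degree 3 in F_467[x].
There are 33949032 monic irreducible polynomials of degree 3 over F_467

Each element of F_{467^3} that lies in no proper subfield is a root of exactly one monic irreducible of degree 3 over F_467, and each such polynomial has 3 distinct roots in F_{467^3}. By Möbius inversion the count is N_467(3) = (1/3) Σ_{d|3} μ(3/d) · 467^d = (1/3)(μ(3)·467^1 + μ(1)·467^3) = 101847096/3 = 33949032.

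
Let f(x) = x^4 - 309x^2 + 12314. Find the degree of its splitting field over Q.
[K : Q] = 4

Solving the quadratic in x^2: x^2 = (309 ± √(309^2 - 4·12314))/2 = (309 ± √46225)/2 = (309 ± 215)/2, giving x^2 = 47 or x^2 = 262. So f(x) = (x^2 - 47)(x^2 - 262) and the roots of f are ±√47, ±√262. Hence the splitting field is K = Q(√47, √262). Since 47 and 262 are distinct squarefree integers > 1, their product 12314 is not a perfect square, so √262 ∉ Q(√47). By the tower law [K:Q] = [Q(√47,√262):Q(√47)] · [Q(√47):Q] = 2 · 2 = 4.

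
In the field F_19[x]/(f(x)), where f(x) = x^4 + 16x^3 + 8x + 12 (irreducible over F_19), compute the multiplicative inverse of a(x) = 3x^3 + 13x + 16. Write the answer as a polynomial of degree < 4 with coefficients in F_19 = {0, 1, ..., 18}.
a(x)^(-1) ≡ 8x^3 + 17x^2 + 17x (mod f(x))

Since f is irreducible over F_19, F_19[x]/(f) is a field and a(x) ≠ 0 has an inverse. Apply the extended Euclidean algorithm to f(x) and a(x) in F_19[x]: f(x) = (13x + 18)·a(x) + (2x^2 + 3x + 9);  a(x) = (11x + 12)·(2x^2 + 3x + 9) + (11x + 3);  (2x^2 + 3x + 9) = (14x + 12)·(11x + 3) + (11). The last nonzero remainder is the constant 11 = gcd(f, a) in F_19. Back-substituting through the division chain expresses 11 = s(x)·a(x) + t(x)·f(x) with s(x) ≡ 12x^3 + 16x^2 + 16x (mod f), so (12x^3 + 16x^2 + 16x)·a(x) ≡ 11 (mod f). Multiplying by 11^(-1) ≡ 7 in F_19 gives a(x)^(-1) ≡ 7·(12x^3 + 16x^2 + 16x) ≡ 8x^3 + 17x^2 + 17x (mod f). Check: (3x^3 + 13x + 16)·(8x^3 + 17x^2 + 17x) = 5x^6 + 13x^5 + 3x^4 + 7x^3 + 18x^2 + 6x ≡ 1 (mod x^4 + 16x^3 + 8x + 12).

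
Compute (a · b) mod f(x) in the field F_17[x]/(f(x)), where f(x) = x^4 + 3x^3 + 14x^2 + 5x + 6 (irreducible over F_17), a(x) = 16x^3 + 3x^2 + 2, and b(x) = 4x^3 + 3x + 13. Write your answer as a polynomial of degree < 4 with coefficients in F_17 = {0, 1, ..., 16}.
a · b ≡ 5x^2 + 8x + 4 (mod f(x))

Multiply in F_17[x]: a(x)·b(x) = (16x^3 + 3x^2 + 2)·(4x^3 + 3x + 13) = 13x^6 + 12x^5 + 14x^4 + 4x^3 + 5x^2 + 6x + 9. This has degree ≥ 4, so divide by f(x) over F_17: 13x^6 + 12x^5 + 14x^4 + 4x^3 + 5x^2 + 6x + 9 = (13x^2 + 7x + 15)·(x^4 + 3x^3 + 14x^2 + 5x + 6) + (5x^2 + 8x + 4). Hence a·b ≡ 5x^2 + 8x + 4 (mod f). (F_17[x]/(f) is a field with 17^4 = 83521 elements since f is irreducible of degree 4.)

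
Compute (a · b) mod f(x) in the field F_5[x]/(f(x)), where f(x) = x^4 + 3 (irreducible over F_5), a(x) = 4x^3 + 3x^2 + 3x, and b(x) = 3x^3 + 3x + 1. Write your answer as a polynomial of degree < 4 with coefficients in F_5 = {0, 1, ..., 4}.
a · b ≡ 3x^3 + x^2 + x + 2 (mod f(x))

Multiply in F_5[x]: a(x)·b(x) = (4x^3 + 3x^2 + 3x)·(3x^3 + 3x + 1) = 2x^6 + 4x^5 + x^4 + 3x^3 + 2x^2 + 3x. This has degree ≥ 4, so divide by f(x) over F_5: 2x^6 + 4x^5 + x^4 + 3x^3 + 2x^2 + 3x = (2x^2 + 4x + 1)·(x^4 + 3) + (3x^3 + x^2 + x + 2). Hence a·b ≡ 3x^3 + x^2 + x + 2 (mod f). (F_5[x]/(f) is a field with 5^4 = 625 elements since f is irreducible of degree 4.)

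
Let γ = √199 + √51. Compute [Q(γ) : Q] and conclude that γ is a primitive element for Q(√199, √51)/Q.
[Q(γ) : Q] = 4 (equivalently, Q(γ) = Q(√199, √51))

Obviously Q(γ) ⊆ Q(√199, √51), and [Q(√199, √51):Q] = 4 (since 199, 51 are distinct squarefree integers > 1 with 10149 not a perfect square). To show equality we compute the minimal polynomial of γ. From γ = √199 + √51: γ^2 = 199 + 2√(10149) + 51 = 250 + 2√(10149), so γ^2 - 250 = 2√(10149); squaring, (γ^2 - 250)^2 = 4·10149, i.e. γ^4 - 500γ^2 + 62500 - 40596 = 0, i.e. γ^4 - 500γ^2 + 21904 = 0. So γ is a root of x^4 - 500x^2 + 21904. This polynomial is irreducible over Q: it has no rational root (each ±√199 ± √51 is irrational), and any factorization into two quadratics over Q would force √(10149) ∈ Q (pairing opposite roots) or √199, √51 ∈ Q (other pairings), all impossible. Hence [Q(γ):Q] = 4 = [Q(√199, √51):Q], so Q(γ) = Q(√199, √51).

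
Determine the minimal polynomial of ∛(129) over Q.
m_α(x) = x^3 - 129

α satisfies α^3 = 129, so x^3 - 129 annihilates α. By the rational root test, a rational root p/q (in lowest terms) of x^3 - 129 would satisfy p^3 = 129 q^3, forcing q = 1 and p^3 = 129; but 129 is not a perfect cube, contradiction. A monic cubic over Q with no rational root is irreducible (any nontrivial factorization would include a linear factor). Hence x^3 - 129 is the minimal polynomial of α, and in particular [Q(α):Q] = 3.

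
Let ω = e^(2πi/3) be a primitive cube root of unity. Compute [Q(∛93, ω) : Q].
[Q(∛93, ω) : Q] = 6

[Q(∛93):Q] = 3 (min poly x^3 - 93, irreducible since 93 is not a perfect cube). [Q(ω):Q] = 2 (min poly x^2 + x + 1). Since Q(∛93) ⊂ R and ω ∉ R, we have ω ∉ Q(∛93), so x^2 + x + 1 remains irreducible over Q(∛93) and [Q(∛93, ω) : Q(∛93)] = 2. By the tower law, [Q(∛93, ω) : Q] = 3 · 2 = 6. (In fact Q(∛93, ω) is the splitting field of x^3 - 93 over Q.)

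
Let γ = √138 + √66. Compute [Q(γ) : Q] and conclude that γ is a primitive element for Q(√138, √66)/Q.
[Q(γ) : Q] = 4 (equivalently, Q(γ) = Q(√138, √66))

Obviously Q(γ) ⊆ Q(√138, √66), and [Q(√138, √66):Q] = 4 (since 138, 66 are distinct squarefree integers > 1 with 9108 not a perfect square). To show equality we compute the minimal polynomial of γ. From γ = √138 + √66: γ^2 = 138 + 2√(9108) + 66 = 204 + 2√(9108), so γ^2 - 204 = 2√(9108); squaring, (γ^2 - 204)^2 = 4·9108, i.e. γ^4 - 408γ^2 + 41616 - 36432 = 0, i.e. γ^4 - 408γ^2 + 5184 = 0. So γ is a root of x^4 - 408x^2 + 5184. This polynomial is irreducible over Q: it has no rational root (each ±√138 ± √66 is irrational), and any factorization into two quadratics over Q would force √(9108) ∈ Q (pairing opposite roots) or √138, √66 ∈ Q (other pairings), all impossible. Hence [Q(γ):Q] = 4 = [Q(√138, √66):Q], so Q(γ) = Q(√138, √66).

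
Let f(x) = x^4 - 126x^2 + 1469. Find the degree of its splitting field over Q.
[K : Q] = 4

Solving the quadratic in x^2: x^2 = (126 ± √(126^2 - 4·1469))/2 = (126 ± √10000)/2 = (126 ± 100)/2, giving x^2 = 113 or x^2 = 13. So f(x) = (x^2 - 113)(x^2 - 13) and the roots of f are ±√113, ±√13. Hence the splitting field is K = Q(√113, √13). Since 113 and 13 are distinct squarefree integers > 1, their product 1469 is not a perfect square, so √13 ∉ Q(√113). By the tower law [K:Q] = [Q(√113,√13):Q(√113)] · [Q(√113):Q] = 2 · 2 = 4.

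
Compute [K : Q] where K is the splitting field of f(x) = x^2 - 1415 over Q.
[K : Q] = 2

f(x) = x^2 - 1415 factors as (x - √1415)(x + √1415). The splitting field is K = Q(√1415). Since 1415 is squarefree and > 1, it is not a perfect square, so x^2 - 1415 is irreducible over Q and [Q(√1415) : Q] = 2. Hence [K : Q] = 2.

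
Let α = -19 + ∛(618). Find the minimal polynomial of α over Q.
m_α(x) = x^3 + 57x^2 + 1083x + 6241

Set β = α + 19 = ∛(618), so β^3 = 618. Then (α + 19)^3 - 618 = 0, i.e. α is a root of g(x) = (x + 19)^3 - 618 = x^3 + 57x^2 + 1083x + 6241. Since g(x) = h(x + 19) where h(x) = x^3 - 618, and h is irreducible over Q (because 618 is not a perfect cube, so h has no rational root, and a monic cubic with no rational root is irreducible), g is also irreducible (irreducibility is preserved under the substitution x → x + 19). Hence m_α(x) = x^3 + 57x^2 + 1083x + 6241.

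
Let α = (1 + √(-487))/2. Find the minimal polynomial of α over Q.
m_α(x) = x^2 - x + 122

From 2α - 1 = √(-487), squaring gives (2α - 1)^2 = -487, i.e. 4α^2 - 4α + 1 = -487, so α^2 - α + (1 + 487)/4 = 0. Since -487 ≡ 1 (mod 4), (1 + 487)/4 = 122 ∈ Z. The polynomial x^2 - x + 122 has discriminant 1 - 4·(122) = -487, which is not a perfect square in Q (d = -487 is squarefree and ≠ 1), so x^2 - x + 122 is irreducible over Q. It is the minimal polynomial of α.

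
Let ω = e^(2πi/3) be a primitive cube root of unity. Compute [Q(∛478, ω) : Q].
[Q(∛478, ω) : Q] = 6

[Q(∛478):Q] = 3 (min poly x^3 - 478, irreducible since 478 is not a perfect cube). [Q(ω):Q] = 2 (min poly x^2 + x + 1). Since Q(∛478) ⊂ R and ω ∉ R, we have ω ∉ Q(∛478), so x^2 + x + 1 remains irreducible over Q(∛478) and [Q(∛478, ω) : Q(∛478)] = 2. By the tower law, [Q(∛478, ω) : Q] = 3 · 2 = 6. (In fact Q(∛478, ω) is the splitting field of x^3 - 478 over Q.)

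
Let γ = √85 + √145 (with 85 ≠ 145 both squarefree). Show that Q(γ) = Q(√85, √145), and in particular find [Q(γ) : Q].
[Q(γ) : Q] = 4 (equivalently, Q(γ) = Q(√85, √145))

Obviously Q(γ) ⊆ Q(√85, √145), and [Q(√85, √145):Q] = 4 (since 85, 145 are distinct squarefree integers > 1 with 12325 not a perfect square). To show equality we compute the minimal polynomial of γ. From γ = √85 + √145: γ^2 = 85 + 2√(12325) + 145 = 230 + 2√(12325), so γ^2 - 230 = 2√(12325); squaring, (γ^2 - 230)^2 = 4·12325, i.e. γ^4 - 460γ^2 + 52900 - 49300 = 0, i.e. γ^4 - 460γ^2 + 3600 = 0. So γ is a root of x^4 - 460x^2 + 3600. This polynomial is irreducible over Q: it has no rational root (each ±√85 ± √145 is irrational), and any factorization into two quadratics over Q would force √(12325) ∈ Q (pairing opposite roots) or √85, √145 ∈ Q (other pairings), all impossible. Hence [Q(γ):Q] = 4 = [Q(√85, √145):Q], so Q(γ) = Q(√85, √145).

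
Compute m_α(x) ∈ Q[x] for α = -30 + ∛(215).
m_α(x) = x^3 + 90x^2 + 2700x + 26785

Set β = α + 30 = ∛(215), so β^3 = 215. Then (α + 30)^3 - 215 = 0, i.e. α is a root of g(x) = (x + 30)^3 - 215 = x^3 + 90x^2 + 2700x + 26785. Since g(x) = h(x + 30) where h(x) = x^3 - 215, and h is irreducible over Q (because 215 is not a perfect cube, so h has no rational root, and a monic cubic with no rational root is irreducible), g is also irreducible (irreducibility is preserved under the substitution x → x + 30). Hence m_α(x) = x^3 + 90x^2 + 2700x + 26785.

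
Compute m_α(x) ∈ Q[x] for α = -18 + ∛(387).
m_α(x) = x^3 + 54x^2 + 972x + 5445

Set β = α + 18 = ∛(387), so β^3 = 387. Then (α + 18)^3 - 387 = 0, i.e. α is a root of g(x) = (x + 18)^3 - 387 = x^3 + 54x^2 + 972x + 5445. Since g(x) = h(x + 18) where h(x) = x^3 - 387, and h is irreducible over Q (because 387 is not a perfect cube, so h has no rational root, and a monic cubic with no rational root is irreducible), g is also irreducible (irreducibility is preserved under the substitution x → x + 18). Hence m_α(x) = x^3 + 54x^2 + 972x + 5445.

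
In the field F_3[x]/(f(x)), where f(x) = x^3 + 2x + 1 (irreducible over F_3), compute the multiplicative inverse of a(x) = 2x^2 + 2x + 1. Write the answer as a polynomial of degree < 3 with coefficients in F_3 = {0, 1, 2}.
a(x)^(-1) ≡ x^2 (mod f(x))

Since f is irreducible over F_3, F_3[x]/(f) is a field and a(x) ≠ 0 has an inverse. Apply the extended Euclidean algorithm to f(x) and a(x) in F_3[x]: f(x) = (2x + 1)·a(x) + (x);  a(x) = (2x + 2)·(x) + (1). The last nonzero remainder is the constant 1 = gcd(f, a) in F_3. Back-substituting through the division chain expresses 1 = s(x)·a(x) + t(x)·f(x) with s(x) ≡ x^2 (mod f), so a(x)^(-1) ≡ s(x) = x^2 (mod f). Check: (2x^2 + 2x + 1)·(x^2) = 2x^4 + 2x^3 + x^2 ≡ 1 (mod x^3 + 2x + 1).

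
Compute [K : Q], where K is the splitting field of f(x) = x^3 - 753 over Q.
[K : Q] = 6

The roots of x^3 - 753 are ∛753, ω∛753, ω^2∛753 where ω = e^(2πi/3) is a primitive cube root of unity, so K = Q(∛753, ω). Now [Q(∛753):Q] = 3 (since 753 is not a perfect cube, x^3 - 753 is irreducible) and [Q(ω):Q] = 2. Both 2 and 3 divide [K:Q], and [K:Q] ≤ 3·2 = 6, so [K:Q] = 6. (Equivalently: Q(∛753) ⊂ R but ω ∉ R, so [K : Q(∛753)] = 2.)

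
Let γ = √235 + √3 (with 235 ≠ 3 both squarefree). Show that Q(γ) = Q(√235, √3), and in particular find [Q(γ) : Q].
[Q(γ) : Q] = 4 (equivalently, Q(γ) = Q(√235, √3))

Obviously Q(γ) ⊆ Q(√235, √3), and [Q(√235, √3):Q] = 4 (since 235, 3 are distinct squarefree integers > 1 with 705 not a perfect square). To show equality we compute the minimal polynomial of γ. From γ = √235 + √3: γ^2 = 235 + 2√(705) + 3 = 238 + 2√(705), so γ^2 - 238 = 2√(705); squaring, (γ^2 - 238)^2 = 4·705, i.e. γ^4 - 476γ^2 + 56644 - 2820 = 0, i.e. γ^4 - 476γ^2 + 53824 = 0. So γ is a root of x^4 - 476x^2 + 53824. This polynomial is irreducible over Q: it has no rational root (each ±√235 ± √3 is irrational), and any factorization into two quadratics over Q would force √(705) ∈ Q (pairing opposite roots) or √235, √3 ∈ Q (other pairings), all impossible. Hence [Q(γ):Q] = 4 = [Q(√235, √3):Q], so Q(γ) = Q(√235, √3).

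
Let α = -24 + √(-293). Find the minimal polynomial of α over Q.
m_α(x) = x^2 + 48x + 869

From α + 24 = √(-293), squaring gives (α + 24)^2 = -293, i.e. α^2 + 48α + 576 = -293, so α^2 + 48α + 869 = 0. The discriminant of x^2 + 48x + 869 is (48)^2 - 4·(869) = 2304 - 3476 = -1172, and 4·(-293) is not a perfect square in Q since -293 is squarefree and ≠ 1. Hence x^2 + 48x + 869 is irreducible over Q and is the minimal polynomial of α.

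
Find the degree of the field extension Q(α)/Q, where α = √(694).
[Q(α):Q] = 2

[Q(α):Q] equals the degree of the minimal polynomial of α. Here α^2 = 694 and x^2 - 694 is irreducible (d = 694 is squarefree, ≠ 1, hence not a square), so deg(m_α) = 2. Thus [Q(α):Q] = 2.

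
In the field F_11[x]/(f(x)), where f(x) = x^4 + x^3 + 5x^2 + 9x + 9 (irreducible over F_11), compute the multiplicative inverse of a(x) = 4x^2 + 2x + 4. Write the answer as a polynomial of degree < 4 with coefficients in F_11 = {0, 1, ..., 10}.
a(x)^(-1) ≡ 3x^3 + 5x + 6 (mod f(x))

Since f is irreducible over F_11, F_11[x]/(f) is a field and a(x) ≠ 0 has an inverse. Apply the extended Euclidean algorithm to f(x) and a(x) in F_11[x]: f(x) = (3x^2 + 7x + 3)·a(x) + (8x + 8);  a(x) = (6x + 8)·(8x + 8) + (6). The last nonzero remainder is the constant 6 = gcd(f, a) in F_11. Back-substituting through the division chain expresses 6 = s(x)·a(x) + t(x)·f(x) with s(x) ≡ 7x^3 + 8x + 3 (mod f), so (7x^3 + 8x + 3)·a(x) ≡ 6 (mod f). Multiplying by 6^(-1) ≡ 2 in F_11 gives a(x)^(-1) ≡ 2·(7x^3 + 8x + 3) ≡ 3x^3 + 5x + 6 (mod f). Check: (4x^2 + 2x + 4)·(3x^3 + 5x + 6) = x^5 + 6x^4 + 10x^3 + x^2 + 10x + 2 ≡ 1 (mod x^4 + x^3 + 5x^2 + 9x + 9).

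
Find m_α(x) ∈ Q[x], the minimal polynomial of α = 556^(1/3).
m_α(x) = x^3 - 556

α satisfies α^3 = 556, so x^3 - 556 annihilates α. By the rational root test, a rational root p/q (in lowest terms) of x^3 - 556 would satisfy p^3 = 556 q^3, forcing q = 1 and p^3 = 556; but 556 is not a perfect cube, contradiction. A monic cubic over Q with no rational root is irreducible (any nontrivial factorization would include a linear factor). Hence x^3 - 556 is the minimal polynomial of α, and in particular [Q(α):Q] = 3.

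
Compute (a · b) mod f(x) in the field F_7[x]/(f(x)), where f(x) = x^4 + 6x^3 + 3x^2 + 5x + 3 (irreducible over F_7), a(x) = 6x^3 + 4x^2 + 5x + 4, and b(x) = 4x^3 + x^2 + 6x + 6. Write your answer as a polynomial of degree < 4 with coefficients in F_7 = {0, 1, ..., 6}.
a · b ≡ 4x^3 + 4x^2 + 5x + 6 (mod f(x))

Multiply in F_7[x]: a(x)·b(x) = (6x^3 + 4x^2 + 5x + 4)·(4x^3 + x^2 + 6x + 6) = 3x^6 + x^5 + 4x^4 + 4x^3 + 2x^2 + 5x + 3. This has degree ≥ 4, so divide by f(x) over F_7: 3x^6 + x^5 + 4x^4 + 4x^3 + 2x^2 + 5x + 3 = (3x^2 + 4x + 6)·(x^4 + 6x^3 + 3x^2 + 5x + 3) + (4x^3 + 4x^2 + 5x + 6). Hence a·b ≡ 4x^3 + 4x^2 + 5x + 6 (mod f). (F_7[x]/(f) is a field with 7^4 = 2401 elements since f is irreducible of degree 4.)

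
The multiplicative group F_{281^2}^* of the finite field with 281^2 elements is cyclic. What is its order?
|F_{281^2}^*| = 78960

F_{281^2} has 281^2 = 78961 elements; its multiplicative group consists of all nonzero elements, so |F_{281^2}^*| = 78961 - 1 = 78960. (It is cyclic since any finite subgroup of the multiplicative group of a field is cyclic.)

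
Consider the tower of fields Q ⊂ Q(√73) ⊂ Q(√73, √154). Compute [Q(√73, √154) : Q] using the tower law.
[Q(√73, √154) : Q] = 4

[Q(√73):Q] = 2 (min poly x^2 - 73, irreducible since 73 is squarefree > 1). For the top step, suppose √154 ∈ Q(√73), say √154 = c + d√73 with c, d ∈ Q. Squaring: 154 = c^2 + 73d^2 + 2cd√73. Since √73 ∉ Q this forces 2cd = 0. If d = 0 then √154 = c ∈ Q, contradicting 154 squarefree > 1. If c = 0 then 154 = 73d^2, so 73·154 = (73d)^2 is a perfect square in Q — but 73·154 = 11242 is not a perfect square (since 73 and 154 are distinct squarefree integers). Contradiction. Hence √154 ∉ Q(√73), so x^2 - 154 stays irreducible over Q(√73) and [Q(√73, √154) : Q(√73)] = 2. By the tower law, [Q(√73, √154) : Q] = 2 · 2 = 4.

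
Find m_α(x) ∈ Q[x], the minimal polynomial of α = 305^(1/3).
m_α(x) = x^3 - 305

α satisfies α^3 = 305, so x^3 - 305 annihilates α. By the rational root test, a rational root p/q (in lowest terms) of x^3 - 305 would satisfy p^3 = 305 q^3, forcing q = 1 and p^3 = 305; but 305 is not a perfect cube, contradiction. A monic cubic over Q with no rational root is irreducible (any nontrivial factorization would include a linear factor). Hence x^3 - 305 is the minimal polynomial of α, and in particular [Q(α):Q] = 3.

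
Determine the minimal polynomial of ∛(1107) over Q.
m_α(x) = x^3 - 1107

α satisfies α^3 = 1107, so x^3 - 1107 annihilates α. By the rational root test, a rational root p/q (in lowest terms) of x^3 - 1107 would satisfy p^3 = 1107 q^3, forcing q = 1 and p^3 = 1107; but 1107 is not a perfect cube, contradiction. A monic cubic over Q with no rational root is irreducible (any nontrivial factorization would include a linear factor). Hence x^3 - 1107 is the minimal polynomial of α, and in particular [Q(α):Q] = 3.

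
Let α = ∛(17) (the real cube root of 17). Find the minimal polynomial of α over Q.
m_α(x) = x^3 - 17

α satisfies α^3 = 17, so x^3 - 17 annihilates α. By the rational root test, a rational root p/q (in lowest terms) of x^3 - 17 would satisfy p^3 = 17 q^3, forcing q = 1 and p^3 = 17; but 17 is not a perfect cube, contradiction. A monic cubic over Q with no rational root is irreducible (any nontrivial factorization would include a linear factor). Hence x^3 - 17 is the minimal polynomial of α, and in particular [Q(α):Q] = 3.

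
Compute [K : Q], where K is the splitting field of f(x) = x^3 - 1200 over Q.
[K : Q] = 6

The roots of x^3 - 1200 are ∛1200, ω∛1200, ω^2∛1200 where ω = e^(2πi/3) is a primitive cube root of unity, so K = Q(∛1200, ω). Now [Q(∛1200):Q] = 3 (since 1200 is not a perfect cube, x^3 - 1200 is irreducible) and [Q(ω):Q] = 2. Both 2 and 3 divide [K:Q], and [K:Q] ≤ 3·2 = 6, so [K:Q] = 6. (Equivalently: Q(∛1200) ⊂ R but ω ∉ R, so [K : Q(∛1200)] = 2.)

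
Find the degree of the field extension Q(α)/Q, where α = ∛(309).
[Q(α):Q] = 3

The minimal polynomial of α is x^3 - 309, irreducible over Q since 309 is not a perfect cube (so x^3 - 309 has no rational root). Hence [Q(α):Q] = deg(m_α) = 3.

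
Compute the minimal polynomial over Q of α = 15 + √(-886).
m_α(x) = x^2 - 30x + 1111

From α - 15 = √(-886), squaring gives (α - 15)^2 = -886, i.e. α^2 - 30α + 225 = -886, so α^2 - 30α + 1111 = 0. The discriminant of x^2 - 30x + 1111 is (-30)^2 - 4·(1111) = 900 - 4444 = -3544, and 4·(-886) is not a perfect square in Q since -886 is squarefree and ≠ 1. Hence x^2 - 30x + 1111 is irreducible over Q and is the minimal polynomial of α.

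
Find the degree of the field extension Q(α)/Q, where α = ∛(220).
[Q(α):Q] = 3

The minimal polynomial of α is x^3 - 220, irreducible over Q since 220 is not a perfect cube (so x^3 - 220 has no rational root). Hence [Q(α):Q] = deg(m_α) = 3.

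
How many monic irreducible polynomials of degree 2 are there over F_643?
There are 206403 monic irreducible polynomials of degree 2 over F_643

Each element of F_{643^2} that lies in no proper subfield is a root of exactly one monic irreducible of degree 2 over F_643, and each such polynomial has 2 distinct roots in F_{643^2}. By Möbius inversion the count is N_643(2) = (1/2) Σ_{d|2} μ(2/d) · 643^d = (1/2)(μ(2)·643^1 + μ(1)·643^2) = 412806/2 = 206403.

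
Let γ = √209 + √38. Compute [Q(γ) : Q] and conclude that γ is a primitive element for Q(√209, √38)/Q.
[Q(γ) : Q] = 4 (equivalently, Q(γ) = Q(√209, √38))

Obviously Q(γ) ⊆ Q(√209, √38), and [Q(√209, √38):Q] = 4 (since 209, 38 are distinct squarefree integers > 1 with 7942 not a perfect square). To show equality we compute the minimal polynomial of γ. From γ = √209 + √38: γ^2 = 209 + 2√(7942) + 38 = 247 + 2√(7942), so γ^2 - 247 = 2√(7942); squaring, (γ^2 - 247)^2 = 4·7942, i.e. γ^4 - 494γ^2 + 61009 - 31768 = 0, i.e. γ^4 - 494γ^2 + 29241 = 0. So γ is a root of x^4 - 494x^2 + 29241. This polynomial is irreducible over Q: it has no rational root (each ±√209 ± √38 is irrational), and any factorization into two quadratics over Q would force √(7942) ∈ Q (pairing opposite roots) or √209, √38 ∈ Q (other pairings), all impossible. Hence [Q(γ):Q] = 4 = [Q(√209, √38):Q], so Q(γ) = Q(√209, √38).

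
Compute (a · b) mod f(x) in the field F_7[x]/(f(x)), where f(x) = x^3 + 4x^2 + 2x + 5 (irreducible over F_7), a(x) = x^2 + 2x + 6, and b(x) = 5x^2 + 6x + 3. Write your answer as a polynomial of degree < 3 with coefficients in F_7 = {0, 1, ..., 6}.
a · b ≡ 2x^2 + 4x + 3 (mod f(x))

Multiply in F_7[x]: a(x)·b(x) = (x^2 + 2x + 6)·(5x^2 + 6x + 3) = 5x^4 + 2x^3 + 3x^2 + 4. This has degree ≥ 3, so divide by f(x) over F_7: 5x^4 + 2x^3 + 3x^2 + 4 = (5x + 3)·(x^3 + 4x^2 + 2x + 5) + (2x^2 + 4x + 3). Hence a·b ≡ 2x^2 + 4x + 3 (mod f). (F_7[x]/(f) is a field with 7^3 = 343 elements since f is irreducible of degree 3.)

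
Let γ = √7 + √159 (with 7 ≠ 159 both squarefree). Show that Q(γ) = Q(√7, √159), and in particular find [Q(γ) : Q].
[Q(γ) : Q] = 4 (equivalently, Q(γ) = Q(√7, √159))

Obviously Q(γ) ⊆ Q(√7, √159), and [Q(√7, √159):Q] = 4 (since 7, 159 are distinct squarefree integers > 1 with 1113 not a perfect square). To show equality we compute the minimal polynomial of γ. From γ = √7 + √159: γ^2 = 7 + 2√(1113) + 159 = 166 + 2√(1113), so γ^2 - 166 = 2√(1113); squaring, (γ^2 - 166)^2 = 4·1113, i.e. γ^4 - 332γ^2 + 27556 - 4452 = 0, i.e. γ^4 - 332γ^2 + 23104 = 0. So γ is a root of x^4 - 332x^2 + 23104. This polynomial is irreducible over Q: it has no rational root (each ±√7 ± √159 is irrational), and any factorization into two quadratics over Q would force √(1113) ∈ Q (pairing opposite roots) or √7, √159 ∈ Q (other pairings), all impossible. Hence [Q(γ):Q] = 4 = [Q(√7, √159):Q], so Q(γ) = Q(√7, √159).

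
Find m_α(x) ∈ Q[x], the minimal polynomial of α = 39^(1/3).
m_α(x) = x^3 - 39

α satisfies α^3 = 39, so x^3 - 39 annihilates α. By the rational root test, a rational root p/q (in lowest terms) of x^3 - 39 would satisfy p^3 = 39 q^3, forcing q = 1 and p^3 = 39; but 39 is not a perfect cube, contradiction. A monic cubic over Q with no rational root is irreducible (any nontrivial factorization would include a linear factor). Hence x^3 - 39 is the minimal polynomial of α, and in particular [Q(α):Q] = 3.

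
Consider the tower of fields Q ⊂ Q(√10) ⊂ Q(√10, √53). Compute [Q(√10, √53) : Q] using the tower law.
[Q(√10, √53) : Q] = 4

[Q(√10):Q] = 2 (min poly x^2 - 10, irreducible since 10 is squarefree > 1). For the top step, suppose √53 ∈ Q(√10), say √53 = c + d√10 with c, d ∈ Q. Squaring: 53 = c^2 + 10d^2 + 2cd√10. Since √10 ∉ Q this forces 2cd = 0. If d = 0 then √53 = c ∈ Q, contradicting 53 squarefree > 1. If c = 0 then 53 = 10d^2, so 10·53 = (10d)^2 is a perfect square in Q — but 10·53 = 530 is not a perfect square (since 10 and 53 are distinct squarefree integers). Contradiction. Hence √53 ∉ Q(√10), so x^2 - 53 stays irreducible over Q(√10) and [Q(√10, √53) : Q(√10)] = 2. By the tower law, [Q(√10, √53) : Q] = 2 · 2 = 4.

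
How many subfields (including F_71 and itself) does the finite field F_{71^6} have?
F_{71^6} has 4 subfields

The subfields of F_{p^n} are exactly the fields F_{p^d} for d | n (each is the fixed field of the unique index-d subgroup of Gal(F_{p^n}/F_p) ≅ Z/nZ). The divisors of n = 6 are {1, 2, 3, 6}, giving 4 subfields: F_{71^1}, F_{71^2}, F_{71^3}, F_{71^6}.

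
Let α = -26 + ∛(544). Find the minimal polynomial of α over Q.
m_α(x) = x^3 + 78x^2 + 2028x + 17032

Set β = α + 26 = ∛(544), so β^3 = 544. Then (α + 26)^3 - 544 = 0, i.e. α is a root of g(x) = (x + 26)^3 - 544 = x^3 + 78x^2 + 2028x + 17032. Since g(x) = h(x + 26) where h(x) = x^3 - 544, and h is irreducible over Q (because 544 is not a perfect cube, so h has no rational root, and a monic cubic with no rational root is irreducible), g is also irreducible (irreducibility is preserved under the substitution x → x + 26). Hence m_α(x) = x^3 + 78x^2 + 2028x + 17032.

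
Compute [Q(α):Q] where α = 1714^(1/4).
[Q(α):Q] = 4

α is a root of x^4 - 1714. By Eisenstein's criterion at the prime p = 2 (which divides the constant term 1714 but p^2 = 4 does not, since 1714 is squarefree), x^4 - 1714 is irreducible over Q. Hence [Q(α):Q] = 4.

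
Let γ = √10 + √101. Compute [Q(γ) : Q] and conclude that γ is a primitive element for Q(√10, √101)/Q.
[Q(γ) : Q] = 4 (equivalently, Q(γ) = Q(√10, √101))

Obviously Q(γ) ⊆ Q(√10, √101), and [Q(√10, √101):Q] = 4 (since 10, 101 are distinct squarefree integers > 1 with 1010 not a perfect square). To show equality we compute the minimal polynomial of γ. From γ = √10 + √101: γ^2 = 10 + 2√(1010) + 101 = 111 + 2√(1010), so γ^2 - 111 = 2√(1010); squaring, (γ^2 - 111)^2 = 4·1010, i.e. γ^4 - 222γ^2 + 12321 - 4040 = 0, i.e. γ^4 - 222γ^2 + 8281 = 0. So γ is a root of x^4 - 222x^2 + 8281. This polynomial is irreducible over Q: it has no rational root (each ±√10 ± √101 is irrational), and any factorization into two quadratics over Q would force √(1010) ∈ Q (pairing opposite roots) or √10, √101 ∈ Q (other pairings), all impossible. Hence [Q(γ):Q] = 4 = [Q(√10, √101):Q], so Q(γ) = Q(√10, √101).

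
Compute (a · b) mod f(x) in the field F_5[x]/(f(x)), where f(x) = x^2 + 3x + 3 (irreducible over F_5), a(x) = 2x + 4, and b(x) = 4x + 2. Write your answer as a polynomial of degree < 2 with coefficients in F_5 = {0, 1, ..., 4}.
a · b ≡ x + 4 (mod f(x))

Multiply in F_5[x]: a(x)·b(x) = (2x + 4)·(4x + 2) = 3x^2 + 3. This has degree ≥ 2, so divide by f(x) over F_5: 3x^2 + 3 = (3)·(x^2 + 3x + 3) + (x + 4). Hence a·b ≡ x + 4 (mod f). (F_5[x]/(f) is a field with 5^2 = 25 elements since f is irreducible of degree 2.)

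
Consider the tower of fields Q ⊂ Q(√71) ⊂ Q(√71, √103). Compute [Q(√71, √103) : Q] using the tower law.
[Q(√71, √103) : Q] = 4

[Q(√71):Q] = 2 (min poly x^2 - 71, irreducible since 71 is squarefree > 1). For the top step, suppose √103 ∈ Q(√71), say √103 = c + d√71 with c, d ∈ Q. Squaring: 103 = c^2 + 71d^2 + 2cd√71. Since √71 ∉ Q this forces 2cd = 0. If d = 0 then √103 = c ∈ Q, contradicting 103 squarefree > 1. If c = 0 then 103 = 71d^2, so 71·103 = (71d)^2 is a perfect square in Q — but 71·103 = 7313 is not a perfect square (since 71 and 103 are distinct squarefree integers). Contradiction. Hence √103 ∉ Q(√71), so x^2 - 103 stays irreducible over Q(√71) and [Q(√71, √103) : Q(√71)] = 2. By the tower law, [Q(√71, √103) : Q] = 2 · 2 = 4.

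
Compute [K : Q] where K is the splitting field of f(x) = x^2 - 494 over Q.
[K : Q] = 2

f(x) = x^2 - 494 factors as (x - √494)(x + √494). The splitting field is K = Q(√494). Since 494 is squarefree and > 1, it is not a perfect square, so x^2 - 494 is irreducible over Q and [Q(√494) : Q] = 2. Hence [K : Q] = 2.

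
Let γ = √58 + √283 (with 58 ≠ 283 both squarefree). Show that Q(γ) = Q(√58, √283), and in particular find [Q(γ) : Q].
[Q(γ) : Q] = 4 (equivalently, Q(γ) = Q(√58, √283))

Obviously Q(γ) ⊆ Q(√58, √283), and [Q(√58, √283):Q] = 4 (since 58, 283 are distinct squarefree integers > 1 with 16414 not a perfect square). To show equality we compute the minimal polynomial of γ. From γ = √58 + √283: γ^2 = 58 + 2√(16414) + 283 = 341 + 2√(16414), so γ^2 - 341 = 2√(16414); squaring, (γ^2 - 341)^2 = 4·16414, i.e. γ^4 - 682γ^2 + 116281 - 65656 = 0, i.e. γ^4 - 682γ^2 + 50625 = 0. So γ is a root of x^4 - 682x^2 + 50625. This polynomial is irreducible over Q: it has no rational root (each ±√58 ± √283 is irrational), and any factorization into two quadratics over Q would force √(16414) ∈ Q (pairing opposite roots) or √58, √283 ∈ Q (other pairings), all impossible. Hence [Q(γ):Q] = 4 = [Q(√58, √283):Q], so Q(γ) = Q(√58, √283).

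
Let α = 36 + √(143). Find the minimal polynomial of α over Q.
m_α(x) = x^2 - 72x + 1153

From α - 36 = √(143), squaring gives (α - 36)^2 = 143, i.e. α^2 - 72α + 1296 = 143, so α^2 - 72α + 1153 = 0. The discriminant of x^2 - 72x + 1153 is (-72)^2 - 4·(1153) = 5184 - 4612 = 572, and 4·(143) is not a perfect square in Q since 143 is squarefree and ≠ 1. Hence x^2 - 72x + 1153 is irreducible over Q and is the minimal polynomial of α.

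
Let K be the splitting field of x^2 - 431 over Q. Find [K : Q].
[K : Q] = 2

f(x) = x^2 - 431 factors as (x - √431)(x + √431). The splitting field is K = Q(√431). Since 431 is squarefree and > 1, it is not a perfect square, so x^2 - 431 is irreducible over Q and [Q(√431) : Q] = 2. Hence [K : Q] = 2.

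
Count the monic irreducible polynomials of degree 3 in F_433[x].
There are 27060768 monic irreducible polynomials of degree 3 over F_433

Each element of F_{433^3} that lies in no proper subfield is a root of exactly one monic irreducible of degree 3 over F_433, and each such polynomial has 3 distinct roots in F_{433^3}. By Möbius inversion the count is N_433(3) = (1/3) Σ_{d|3} μ(3/d) · 433^d = (1/3)(μ(3)·433^1 + μ(1)·433^3) = 81182304/3 = 27060768.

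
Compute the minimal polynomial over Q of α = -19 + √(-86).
m_α(x) = x^2 + 38x + 447

From α + 19 = √(-86), squaring gives (α + 19)^2 = -86, i.e. α^2 + 38α + 361 = -86, so α^2 + 38α + 447 = 0. The discriminant of x^2 + 38x + 447 is (38)^2 - 4·(447) = 1444 - 1788 = -344, and 4·(-86) is not a perfect square in Q since -86 is squarefree and ≠ 1. Hence x^2 + 38x + 447 is irreducible over Q and is the minimal polynomial of α.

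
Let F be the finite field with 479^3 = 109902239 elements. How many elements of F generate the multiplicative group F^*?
There are φ(109902238) = 53438616 primitive elements

F_q^* is cyclic of order q - 1 = 109902238. A cyclic group of order m has exactly φ(m) generators. Here m = 109902238 = 2 · 43 · 239 · 5347, so the number of primitive elements is φ(109902238) = 53438616.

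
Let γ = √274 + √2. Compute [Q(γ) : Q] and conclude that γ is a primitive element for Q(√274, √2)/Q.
[Q(γ) : Q] = 4 (equivalently, Q(γ) = Q(√274, √2))

Obviously Q(γ) ⊆ Q(√274, √2), and [Q(√274, √2):Q] = 4 (since 274, 2 are distinct squarefree integers > 1 with 548 not a perfect square). To show equality we compute the minimal polynomial of γ. From γ = √274 + √2: γ^2 = 274 + 2√(548) + 2 = 276 + 2√(548), so γ^2 - 276 = 2√(548); squaring, (γ^2 - 276)^2 = 4·548, i.e. γ^4 - 552γ^2 + 76176 - 2192 = 0, i.e. γ^4 - 552γ^2 + 73984 = 0. So γ is a root of x^4 - 552x^2 + 73984. This polynomial is irreducible over Q: it has no rational root (each ±√274 ± √2 is irrational), and any factorization into two quadratics over Q would force √(548) ∈ Q (pairing opposite roots) or √274, √2 ∈ Q (other pairings), all impossible. Hence [Q(γ):Q] = 4 = [Q(√274, √2):Q], so Q(γ) = Q(√274, √2).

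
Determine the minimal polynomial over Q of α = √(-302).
m_α(x) = x^2 + 302

α satisfies α^2 + 302 = 0, so x^2 + 302 annihilates α. Since d = -302 is squarefree and ≠ 1, it is not a perfect square in Q, so x^2 + 302 has no rational root and is therefore irreducible over Q (a degree-2 polynomial over a field is irreducible iff it has no root). Hence m_α(x) = x^2 + 302.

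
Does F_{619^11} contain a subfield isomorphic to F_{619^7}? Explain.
No: F_{619^7} is not a subfield of F_{619^11}

F_{p^m} embeds in F_{p^n} iff m | n. Here 7 ∤ 11 (since 11 = 1·7 + 4 with remainder 4 ≠ 0), so F_{619^7} is not a subfield of F_{619^11}. Equivalently: if it were, the tower law would give 7 = [F_{619^7}:F_619] dividing [F_{619^11}:F_619] = 11, contradiction.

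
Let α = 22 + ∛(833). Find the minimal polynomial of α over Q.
m_α(x) = x^3 - 66x^2 + 1452x - 11481

Set β = α - 22 = ∛(833), so β^3 = 833. Then (α - 22)^3 - 833 = 0, i.e. α is a root of g(x) = (x - 22)^3 - 833 = x^3 - 66x^2 + 1452x - 11481. Since g(x) = h(x - 22) where h(x) = x^3 - 833, and h is irreducible over Q (because 833 is not a perfect cube, so h has no rational root, and a monic cubic with no rational root is irreducible), g is also irreducible (irreducibility is preserved under the substitution x → x - 22). Hence m_α(x) = x^3 - 66x^2 + 1452x - 11481.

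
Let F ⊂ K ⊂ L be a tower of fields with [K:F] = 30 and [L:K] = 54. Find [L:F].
[L:F] = 1620

The tower law says that for any tower of field extensions F ⊂ K ⊂ L with finite degrees, [L:F] = [L:K] · [K:F]. Here this gives [L:F] = 54 · 30 = 1620.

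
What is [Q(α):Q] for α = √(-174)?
[Q(α):Q] = 2

[Q(α):Q] equals the degree of the minimal polynomial of α. Here α^2 = -174 and x^2 + 174 is irreducible (d = -174 is squarefree, ≠ 1, hence not a square), so deg(m_α) = 2. Thus [Q(α):Q] = 2.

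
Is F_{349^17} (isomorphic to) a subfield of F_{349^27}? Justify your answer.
No: F_{349^17} is not a subfield of F_{349^27}

F_{p^m} embeds in F_{p^n} iff m | n. Here 17 ∤ 27 (since 27 = 1·17 + 10 with remainder 10 ≠ 0), so F_{349^17} is not a subfield of F_{349^27}. Equivalently: if it were, the tower law would give 17 = [F_{349^17}:F_349] dividing [F_{349^27}:F_349] = 27, contradiction.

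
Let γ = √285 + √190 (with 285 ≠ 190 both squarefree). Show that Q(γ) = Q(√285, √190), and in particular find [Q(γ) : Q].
[Q(γ) : Q] = 4 (equivalently, Q(γ) = Q(√285, √190))

Obviously Q(γ) ⊆ Q(√285, √190), and [Q(√285, √190):Q] = 4 (since 285, 190 are distinct squarefree integers > 1 with 54150 not a perfect square). To show equality we compute the minimal polynomial of γ. From γ = √285 + √190: γ^2 = 285 + 2√(54150) + 190 = 475 + 2√(54150), so γ^2 - 475 = 2√(54150); squaring, (γ^2 - 475)^2 = 4·54150, i.e. γ^4 - 950γ^2 + 225625 - 216600 = 0, i.e. γ^4 - 950γ^2 + 9025 = 0. So γ is a root of x^4 - 950x^2 + 9025. This polynomial is irreducible over Q: it has no rational root (each ±√285 ± √190 is irrational), and any factorization into two quadratics over Q would force √(54150) ∈ Q (pairing opposite roots) or √285, √190 ∈ Q (other pairings), all impossible. Hence [Q(γ):Q] = 4 = [Q(√285, √190):Q], so Q(γ) = Q(√285, √190).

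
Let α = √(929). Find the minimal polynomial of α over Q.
m_α(x) = x^2 - 929

α satisfies α^2 - 929 = 0, so x^2 - 929 annihilates α. Since d = 929 is squarefree and ≠ 1, it is not a perfect square in Q, so x^2 - 929 has no rational root and is therefore irreducible over Q (a degree-2 polynomial over a field is irreducible iff it has no root). Hence m_α(x) = x^2 - 929.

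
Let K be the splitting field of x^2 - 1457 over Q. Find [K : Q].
[K : Q] = 2

f(x) = x^2 - 1457 factors as (x - √1457)(x + √1457). The splitting field is K = Q(√1457). Since 1457 is squarefree and > 1, it is not a perfect square, so x^2 - 1457 is irreducible over Q and [Q(√1457) : Q] = 2. Hence [K : Q] = 2.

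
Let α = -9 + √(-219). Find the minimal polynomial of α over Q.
m_α(x) = x^2 + 18x + 300

From α + 9 = √(-219), squaring gives (α + 9)^2 = -219, i.e. α^2 + 18α + 81 = -219, so α^2 + 18α + 300 = 0. The discriminant of x^2 + 18x + 300 is (18)^2 - 4·(300) = 324 - 1200 = -876, and 4·(-219) is not a perfect square in Q since -219 is squarefree and ≠ 1. Hence x^2 + 18x + 300 is irreducible over Q and is the minimal polynomial of α.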